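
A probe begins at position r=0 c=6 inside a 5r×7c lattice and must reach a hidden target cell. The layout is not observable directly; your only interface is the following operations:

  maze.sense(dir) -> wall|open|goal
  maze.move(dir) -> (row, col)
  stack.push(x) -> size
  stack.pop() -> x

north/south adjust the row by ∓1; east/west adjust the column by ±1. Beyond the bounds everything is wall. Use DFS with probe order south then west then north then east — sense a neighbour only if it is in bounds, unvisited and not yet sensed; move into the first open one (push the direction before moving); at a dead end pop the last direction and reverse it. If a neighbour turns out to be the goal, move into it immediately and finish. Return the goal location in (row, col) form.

==> maze.sense(south)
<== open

==> stack.push(south)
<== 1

==> maze.move(south)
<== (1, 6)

==> maze.sense(south)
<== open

==> stack.push(south)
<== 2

==> maze.move(south)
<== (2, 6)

==> maze.sense(south)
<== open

==> stack.push(south)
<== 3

==> maze.move(south)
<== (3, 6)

==> maze.sense(south)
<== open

==> stack.push(south)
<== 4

==> maze.move(south)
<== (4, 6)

==> maze.sense(west)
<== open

==> stack.push(west)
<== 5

==> maze.move(west)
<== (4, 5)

==> maze.sense(west)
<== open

==> stack.push(west)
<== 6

==> maze.move(west)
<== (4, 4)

==> maze.sense(west)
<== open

==> stack.push(west)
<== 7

==> maze.move(west)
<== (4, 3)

==> maze.sense(west)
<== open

==> stack.push(west)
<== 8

==> maze.move(west)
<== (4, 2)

==> maze.sense(west)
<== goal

==> maze.move(west)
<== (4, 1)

Answer: (4, 1)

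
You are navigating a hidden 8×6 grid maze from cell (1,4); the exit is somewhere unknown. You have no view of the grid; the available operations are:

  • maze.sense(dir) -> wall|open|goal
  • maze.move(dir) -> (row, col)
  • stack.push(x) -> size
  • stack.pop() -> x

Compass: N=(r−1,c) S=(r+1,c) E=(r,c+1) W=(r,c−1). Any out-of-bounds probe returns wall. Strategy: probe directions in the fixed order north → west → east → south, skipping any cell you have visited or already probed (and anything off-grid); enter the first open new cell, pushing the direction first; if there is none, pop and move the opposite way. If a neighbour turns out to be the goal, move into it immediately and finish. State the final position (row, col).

% sense(north) => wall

% sense(west) => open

% push(west) => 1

% move(west) => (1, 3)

% sense(north) => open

% push(north) => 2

% move(north) => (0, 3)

% sense(west) => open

% push(west) => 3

% move(west) => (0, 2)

% sense(west) => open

% push(west) => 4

% move(west) => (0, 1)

% sense(west) => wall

% sense(south) => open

% push(south) => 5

% move(south) => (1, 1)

% sense(west) => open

% push(west) => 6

% move(west) => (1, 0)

% sense(south) => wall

% pop() => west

% move(east) => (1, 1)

% sense(east) => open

% push(east) => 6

% move(east) => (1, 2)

% sense(south) => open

% push(south) => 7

% move(south) => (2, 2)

% sense(west) => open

% push(west) => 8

% move(west) => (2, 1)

% sense(south) => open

% push(south) => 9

% move(south) => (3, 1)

% sense(west) => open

% push(west) => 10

% move(west) => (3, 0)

% sense(south) => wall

% pop() => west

% move(east) => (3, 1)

% sense(east) => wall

% sense(south) => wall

% pop() => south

% move(north) => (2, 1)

% pop() => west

% move(east) => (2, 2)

% sense(east) => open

% push(east) => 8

% move(east) => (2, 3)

% sense(east) => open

% push(east) => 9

% move(east) => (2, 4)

% sense(east) => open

% push(east) => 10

% move(east) => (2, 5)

% sense(north) => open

% push(north) => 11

% move(north) => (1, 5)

% sense(north) => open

% push(north) => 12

% move(north) => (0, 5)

% pop() => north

% move(south) => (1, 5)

% pop() => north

% move(south) => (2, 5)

% sense(south) => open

% push(south) => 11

% move(south) => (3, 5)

% sense(west) => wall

% sense(south) => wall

% pop() => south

% move(north) => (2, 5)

% pop() => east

% move(west) => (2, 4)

% pop() => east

% move(west) => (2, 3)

% sense(south) => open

% push(south) => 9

% move(south) => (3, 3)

% sense(south) => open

% push(south) => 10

% move(south) => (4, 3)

% sense(west) => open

% push(west) => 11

% move(west) => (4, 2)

% sense(south) => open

% push(south) => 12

% move(south) => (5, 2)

% sense(west) => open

% push(west) => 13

% move(west) => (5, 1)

% sense(west) => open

% push(west) => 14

% move(west) => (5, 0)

% sense(south) => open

% push(south) => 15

% move(south) => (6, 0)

% sense(east) => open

% push(east) => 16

% move(east) => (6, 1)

% sense(east) => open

% push(east) => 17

% move(east) => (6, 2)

% sense(east) => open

% push(east) => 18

% move(east) => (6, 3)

% sense(north) => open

% push(north) => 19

% move(north) => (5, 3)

% sense(east) => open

% push(east) => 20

% move(east) => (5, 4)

% sense(north) => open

% push(north) => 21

% move(north) => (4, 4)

% pop() => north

% move(south) => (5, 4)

% sense(east) => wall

% sense(south) => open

% push(south) => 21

% move(south) => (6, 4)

% sense(east) => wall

% sense(south) => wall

% pop() => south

% move(north) => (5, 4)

% pop() => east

% move(west) => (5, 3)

% pop() => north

% move(south) => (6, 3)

% sense(south) => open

% push(south) => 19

% move(south) => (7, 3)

% sense(west) => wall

% pop() => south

% move(north) => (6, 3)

% pop() => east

% move(west) => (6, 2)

% pop() => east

% move(west) => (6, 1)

% sense(south) => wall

% pop() => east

% move(west) => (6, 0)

% sense(south) => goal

% move(south) => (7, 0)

Answer: (7, 0)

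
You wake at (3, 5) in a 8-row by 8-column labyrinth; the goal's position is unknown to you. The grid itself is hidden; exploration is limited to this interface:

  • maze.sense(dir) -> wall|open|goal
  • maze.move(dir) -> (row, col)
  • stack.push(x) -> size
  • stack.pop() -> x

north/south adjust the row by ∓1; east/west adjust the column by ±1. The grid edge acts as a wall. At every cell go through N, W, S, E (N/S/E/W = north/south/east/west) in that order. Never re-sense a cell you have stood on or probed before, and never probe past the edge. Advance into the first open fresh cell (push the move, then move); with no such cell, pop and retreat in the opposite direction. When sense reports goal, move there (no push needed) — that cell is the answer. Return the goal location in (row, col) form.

// 1. sense(dir=north) => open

// 2. push(x=north) => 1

// 3. move(dir=north) => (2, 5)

// 4. sense(dir=north) => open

// 5. push(x=north) => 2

// 6. move(dir=north) => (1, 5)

// 7. sense(dir=north) => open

// 8. push(x=north) => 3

// 9. move(dir=north) => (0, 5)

// 10. sense(dir=west) => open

// 11. push(x=west) => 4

// 12. move(dir=west) => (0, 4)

// 13. sense(dir=west) => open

// 14. push(x=west) => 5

// 15. move(dir=west) => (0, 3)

// 16. sense(dir=west) => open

// 17. push(x=west) => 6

// 18. move(dir=west) => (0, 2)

// 19. sense(dir=west) => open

// 20. push(x=west) => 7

// 21. move(dir=west) => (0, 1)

// 22. sense(dir=west) => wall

// 23. sense(dir=south) => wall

// 24. pop() => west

// 25. move(dir=east) => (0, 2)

// 26. sense(dir=south) => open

// 27. push(x=south) => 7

// 28. move(dir=south) => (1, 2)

// 29. sense(dir=south) => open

// 30. push(x=south) => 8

// 31. move(dir=south) => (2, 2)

// 32. sense(dir=west) => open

// 33. push(x=west) => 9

// 34. move(dir=west) => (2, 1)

// 35. sense(dir=west) => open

// 36. push(x=west) => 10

// 37. move(dir=west) => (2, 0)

// 38. sense(dir=north) => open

// 39. push(x=north) => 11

// 40. move(dir=north) => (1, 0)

// 41. pop() => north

// 42. move(dir=south) => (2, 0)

// 43. sense(dir=south) => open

// 44. push(x=south) => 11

// 45. move(dir=south) => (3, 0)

// 46. sense(dir=south) => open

// 47. push(x=south) => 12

// 48. move(dir=south) => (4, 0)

// 49. sense(dir=south) => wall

// 50. sense(dir=east) => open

// 51. push(x=east) => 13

// 52. move(dir=east) => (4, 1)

// 53. sense(dir=north) => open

// 54. push(x=north) => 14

// 55. move(dir=north) => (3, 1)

// 56. sense(dir=east) => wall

// 57. pop() => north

// 58. move(dir=south) => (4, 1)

// 59. sense(dir=south) => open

// 60. push(x=south) => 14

// 61. move(dir=south) => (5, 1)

// 62. sense(dir=south) => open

// 63. push(x=south) => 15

// 64. move(dir=south) => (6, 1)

// 65. sense(dir=west) => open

// 66. push(x=west) => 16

// 67. move(dir=west) => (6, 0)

// 68. sense(dir=south) => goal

// 69. move(dir=south) => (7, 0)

Answer: (7, 0)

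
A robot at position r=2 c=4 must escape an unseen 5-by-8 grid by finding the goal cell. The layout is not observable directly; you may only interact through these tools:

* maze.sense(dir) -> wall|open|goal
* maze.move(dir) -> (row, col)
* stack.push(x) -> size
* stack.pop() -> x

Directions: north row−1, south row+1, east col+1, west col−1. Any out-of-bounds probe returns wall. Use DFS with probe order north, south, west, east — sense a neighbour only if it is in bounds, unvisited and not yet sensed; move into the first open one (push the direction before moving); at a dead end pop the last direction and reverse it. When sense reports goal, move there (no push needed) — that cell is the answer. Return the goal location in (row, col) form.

Invoking sense on dir='north', and see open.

Now I run push on x='north', and get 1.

I call move on dir='north', and get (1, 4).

I invoke sense on dir='north', and get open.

Invoking push on x='north', : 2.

Calling move on dir='north', : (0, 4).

Then sense on dir='west', and see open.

I try push on x='west', and get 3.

Now I run move on dir='west', giving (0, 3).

I use sense on dir='south', giving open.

I try push on x='south', — result: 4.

Next I call move on dir='south', yielding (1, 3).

I try sense on dir='south', → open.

Using push on x='south', and get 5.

Then move on dir='south', which returns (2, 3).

Using sense on dir='south', : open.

I use push on x='south', giving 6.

Next I call move on dir='south', — result: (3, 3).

Using sense on dir='south', and see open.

Using push on x='south', yielding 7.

I run move on dir='south', and get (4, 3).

I run sense on dir='west', and observe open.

Now I run push on x='west', yielding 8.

I use move on dir='west', yielding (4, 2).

I run sense on dir='north', and observe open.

I run push on x='north', — result: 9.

Now I run move on dir='north', and see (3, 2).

I run sense on dir='north', giving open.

Now I run push on x='north', → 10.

Using move on dir='north', giving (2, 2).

Invoking sense on dir='north', : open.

I run push on x='north', — result: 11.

Using move on dir='north', → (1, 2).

I run sense on dir='north', → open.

Using push on x='north', and get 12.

I try move on dir='north', which returns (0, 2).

I invoke sense on dir='west', → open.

Invoking push on x='west', giving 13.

Then move on dir='west', and get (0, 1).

Calling sense on dir='south', yielding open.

Now I run push on x='south', giving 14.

I run move on dir='south', : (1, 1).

Calling sense on dir='south', — result: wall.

I call sense on dir='west', and observe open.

I run push on x='west', and get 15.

Using move on dir='west', : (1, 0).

Using sense on dir='north', giving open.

I try push on x='north', yielding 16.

Invoking move on dir='north', and get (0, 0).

Then pop(), : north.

Calling move on dir='south', → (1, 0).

Then sense on dir='south', yielding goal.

I invoke move on dir='south', → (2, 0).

Answer: (2, 0)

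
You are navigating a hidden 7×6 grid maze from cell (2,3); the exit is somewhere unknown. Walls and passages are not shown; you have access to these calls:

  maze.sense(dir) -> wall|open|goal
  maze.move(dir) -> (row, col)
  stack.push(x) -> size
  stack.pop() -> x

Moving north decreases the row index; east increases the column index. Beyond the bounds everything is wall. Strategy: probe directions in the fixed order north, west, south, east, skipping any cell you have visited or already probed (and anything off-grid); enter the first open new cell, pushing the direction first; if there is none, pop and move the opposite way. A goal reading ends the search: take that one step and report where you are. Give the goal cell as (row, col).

> maze.sense dir: north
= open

> stack.push x: north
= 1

> maze.move dir: north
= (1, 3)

> maze.sense dir: north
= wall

> maze.sense dir: west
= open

> stack.push x: west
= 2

> maze.move dir: west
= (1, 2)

> maze.sense dir: north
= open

> stack.push x: north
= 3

> maze.move dir: north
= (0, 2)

> maze.sense dir: west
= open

> stack.push x: west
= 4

> maze.move dir: west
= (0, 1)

> maze.sense dir: west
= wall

> maze.sense dir: south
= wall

> stack.pop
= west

> maze.move dir: east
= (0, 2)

> stack.pop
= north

> maze.move dir: south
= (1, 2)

> maze.sense dir: south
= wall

> stack.pop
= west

> maze.move dir: east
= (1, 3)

> maze.sense dir: east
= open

> stack.push x: east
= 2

> maze.move dir: east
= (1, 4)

> maze.sense dir: north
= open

> stack.push x: north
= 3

> maze.move dir: north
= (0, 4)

> maze.sense dir: east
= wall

> stack.pop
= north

> maze.move dir: south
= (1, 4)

> maze.sense dir: south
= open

> stack.push x: south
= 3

> maze.move dir: south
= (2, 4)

> maze.sense dir: south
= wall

> maze.sense dir: east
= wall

> stack.pop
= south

> maze.move dir: north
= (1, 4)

> maze.sense dir: east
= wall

> stack.pop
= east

> maze.move dir: west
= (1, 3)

> stack.pop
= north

> maze.move dir: south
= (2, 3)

> maze.sense dir: south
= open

> stack.push x: south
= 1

> maze.move dir: south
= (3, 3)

> maze.sense dir: west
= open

> stack.push x: west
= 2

> maze.move dir: west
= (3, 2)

> maze.sense dir: west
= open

> stack.push x: west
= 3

> maze.move dir: west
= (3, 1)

> maze.sense dir: north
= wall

> maze.sense dir: west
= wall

> maze.sense dir: south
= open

> stack.push x: south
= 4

> maze.move dir: south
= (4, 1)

> maze.sense dir: west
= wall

> maze.sense dir: south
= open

> stack.push x: south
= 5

> maze.move dir: south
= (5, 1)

> maze.sense dir: west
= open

> stack.push x: west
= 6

> maze.move dir: west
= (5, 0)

> maze.sense dir: south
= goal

> maze.move dir: south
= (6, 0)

Answer: (6, 0)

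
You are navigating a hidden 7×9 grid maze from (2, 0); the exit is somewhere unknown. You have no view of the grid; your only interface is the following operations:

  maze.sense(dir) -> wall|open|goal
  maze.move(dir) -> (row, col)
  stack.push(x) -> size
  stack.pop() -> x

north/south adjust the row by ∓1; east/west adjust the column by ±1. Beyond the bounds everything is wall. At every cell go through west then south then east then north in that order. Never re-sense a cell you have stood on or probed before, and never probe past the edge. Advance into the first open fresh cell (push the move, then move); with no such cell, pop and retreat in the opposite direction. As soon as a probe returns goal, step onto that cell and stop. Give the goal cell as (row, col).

;; sense(south) == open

;; push(south) == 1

;; move(south) == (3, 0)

;; sense(south) == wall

;; sense(east) == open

;; push(east) == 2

;; move(east) == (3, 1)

;; sense(south) == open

;; push(south) == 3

;; move(south) == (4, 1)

;; sense(south) == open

;; push(south) == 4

;; move(south) == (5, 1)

;; sense(west) == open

;; push(west) == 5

;; move(west) == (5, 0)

;; sense(south) == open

;; push(south) == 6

;; move(south) == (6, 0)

;; sense(east) == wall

;; pop() == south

;; move(north) == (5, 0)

;; pop() == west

;; move(east) == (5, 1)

;; sense(east) == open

;; push(east) == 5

;; move(east) == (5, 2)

;; sense(south) == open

;; push(south) == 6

;; move(south) == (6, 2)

;; sense(east) == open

;; push(east) == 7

;; move(east) == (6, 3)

;; sense(east) == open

;; push(east) == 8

;; move(east) == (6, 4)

;; sense(east) == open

;; push(east) == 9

;; move(east) == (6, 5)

;; sense(east) == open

;; push(east) == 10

;; move(east) == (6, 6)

;; sense(east) == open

;; push(east) == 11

;; move(east) == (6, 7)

;; sense(east) == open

;; push(east) == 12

;; move(east) == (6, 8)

;; sense(north) == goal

;; move(north) == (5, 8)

Answer: (5, 8)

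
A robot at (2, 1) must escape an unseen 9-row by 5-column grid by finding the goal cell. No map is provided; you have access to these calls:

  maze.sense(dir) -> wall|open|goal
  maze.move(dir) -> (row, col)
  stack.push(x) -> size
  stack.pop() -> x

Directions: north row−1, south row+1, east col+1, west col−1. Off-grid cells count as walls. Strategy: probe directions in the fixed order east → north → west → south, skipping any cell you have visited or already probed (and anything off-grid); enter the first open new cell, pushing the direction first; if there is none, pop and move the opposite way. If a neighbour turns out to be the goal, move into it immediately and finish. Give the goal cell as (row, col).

>> maze.sense(east)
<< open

>> stack.push(east)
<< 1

>> maze.move(east)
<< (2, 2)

>> maze.sense(east)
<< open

>> stack.push(east)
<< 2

>> maze.move(east)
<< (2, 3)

>> maze.sense(east)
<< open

>> stack.push(east)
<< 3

>> maze.move(east)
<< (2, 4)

>> maze.sense(north)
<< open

>> stack.push(north)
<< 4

>> maze.move(north)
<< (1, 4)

>> maze.sense(north)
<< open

>> stack.push(north)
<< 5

>> maze.move(north)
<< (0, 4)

>> maze.sense(west)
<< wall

>> stack.pop()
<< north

>> maze.move(south)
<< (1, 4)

>> maze.sense(west)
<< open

>> stack.push(west)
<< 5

>> maze.move(west)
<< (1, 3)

>> maze.sense(west)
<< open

>> stack.push(west)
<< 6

>> maze.move(west)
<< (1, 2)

>> maze.sense(north)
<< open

>> stack.push(north)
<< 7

>> maze.move(north)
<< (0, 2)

>> maze.sense(west)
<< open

>> stack.push(west)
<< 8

>> maze.move(west)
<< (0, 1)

>> maze.sense(west)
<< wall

>> maze.sense(south)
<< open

>> stack.push(south)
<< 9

>> maze.move(south)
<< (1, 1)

>> maze.sense(west)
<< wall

>> stack.pop()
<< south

>> maze.move(north)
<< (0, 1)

>> stack.pop()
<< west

>> maze.move(east)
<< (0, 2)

>> stack.pop()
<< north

>> maze.move(south)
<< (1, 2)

>> stack.pop()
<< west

>> maze.move(east)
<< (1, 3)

>> stack.pop()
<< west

>> maze.move(east)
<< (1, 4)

>> stack.pop()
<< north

>> maze.move(south)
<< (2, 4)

>> maze.sense(south)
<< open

>> stack.push(south)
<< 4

>> maze.move(south)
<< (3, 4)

>> maze.sense(west)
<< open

>> stack.push(west)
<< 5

>> maze.move(west)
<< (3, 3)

>> maze.sense(west)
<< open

>> stack.push(west)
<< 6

>> maze.move(west)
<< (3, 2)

>> maze.sense(west)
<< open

>> stack.push(west)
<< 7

>> maze.move(west)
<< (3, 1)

>> maze.sense(west)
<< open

>> stack.push(west)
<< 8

>> maze.move(west)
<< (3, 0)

>> maze.sense(north)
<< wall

>> maze.sense(south)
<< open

>> stack.push(south)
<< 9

>> maze.move(south)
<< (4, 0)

>> maze.sense(east)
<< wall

>> maze.sense(south)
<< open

>> stack.push(south)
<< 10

>> maze.move(south)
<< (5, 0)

>> maze.sense(east)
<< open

>> stack.push(east)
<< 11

>> maze.move(east)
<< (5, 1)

>> maze.sense(east)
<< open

>> stack.push(east)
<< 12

>> maze.move(east)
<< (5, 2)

>> maze.sense(east)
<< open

>> stack.push(east)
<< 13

>> maze.move(east)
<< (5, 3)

>> maze.sense(east)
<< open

>> stack.push(east)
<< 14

>> maze.move(east)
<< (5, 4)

>> maze.sense(north)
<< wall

>> maze.sense(south)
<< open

>> stack.push(south)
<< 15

>> maze.move(south)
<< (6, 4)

>> maze.sense(west)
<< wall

>> maze.sense(south)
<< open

>> stack.push(south)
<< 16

>> maze.move(south)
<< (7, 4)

>> maze.sense(west)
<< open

>> stack.push(west)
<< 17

>> maze.move(west)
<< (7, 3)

>> maze.sense(west)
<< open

>> stack.push(west)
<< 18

>> maze.move(west)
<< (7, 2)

>> maze.sense(north)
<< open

>> stack.push(north)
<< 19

>> maze.move(north)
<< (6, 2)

>> maze.sense(west)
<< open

>> stack.push(west)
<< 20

>> maze.move(west)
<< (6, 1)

>> maze.sense(west)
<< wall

>> maze.sense(south)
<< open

>> stack.push(south)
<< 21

>> maze.move(south)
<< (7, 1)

>> maze.sense(west)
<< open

>> stack.push(west)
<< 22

>> maze.move(west)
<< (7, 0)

>> maze.sense(south)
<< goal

>> maze.move(south)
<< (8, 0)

Answer: (8, 0)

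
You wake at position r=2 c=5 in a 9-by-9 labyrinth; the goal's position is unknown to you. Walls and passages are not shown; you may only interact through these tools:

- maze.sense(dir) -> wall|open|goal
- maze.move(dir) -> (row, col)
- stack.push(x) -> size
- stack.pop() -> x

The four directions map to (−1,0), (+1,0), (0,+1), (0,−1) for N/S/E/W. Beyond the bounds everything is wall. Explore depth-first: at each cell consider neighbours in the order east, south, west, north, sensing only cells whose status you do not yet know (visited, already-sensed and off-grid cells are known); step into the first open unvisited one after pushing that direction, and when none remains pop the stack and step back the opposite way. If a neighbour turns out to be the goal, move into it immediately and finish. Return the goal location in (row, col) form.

Step: sense[dir='east']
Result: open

Step: push[x='east']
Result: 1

Step: move[dir='east']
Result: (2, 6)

Step: sense[dir='east']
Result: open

Step: push[x='east']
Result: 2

Step: move[dir='east']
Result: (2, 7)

Step: sense[dir='east']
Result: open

Step: push[x='east']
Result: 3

Step: move[dir='east']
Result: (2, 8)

Step: sense[dir='south']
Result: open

Step: push[x='south']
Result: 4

Step: move[dir='south']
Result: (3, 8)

Step: sense[dir='south']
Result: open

Step: push[x='south']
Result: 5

Step: move[dir='south']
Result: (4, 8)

Step: sense[dir='south']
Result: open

Step: push[x='south']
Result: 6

Step: move[dir='south']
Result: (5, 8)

Step: sense[dir='south']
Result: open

Step: push[x='south']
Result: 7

Step: move[dir='south']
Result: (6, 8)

Step: sense[dir='south']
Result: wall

Step: sense[dir='west']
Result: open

Step: push[x='west']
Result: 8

Step: move[dir='west']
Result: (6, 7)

Step: sense[dir='south']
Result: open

Step: push[x='south']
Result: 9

Step: move[dir='south']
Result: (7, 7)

Step: sense[dir='south']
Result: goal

Step: move[dir='south']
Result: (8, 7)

Answer: (8, 7)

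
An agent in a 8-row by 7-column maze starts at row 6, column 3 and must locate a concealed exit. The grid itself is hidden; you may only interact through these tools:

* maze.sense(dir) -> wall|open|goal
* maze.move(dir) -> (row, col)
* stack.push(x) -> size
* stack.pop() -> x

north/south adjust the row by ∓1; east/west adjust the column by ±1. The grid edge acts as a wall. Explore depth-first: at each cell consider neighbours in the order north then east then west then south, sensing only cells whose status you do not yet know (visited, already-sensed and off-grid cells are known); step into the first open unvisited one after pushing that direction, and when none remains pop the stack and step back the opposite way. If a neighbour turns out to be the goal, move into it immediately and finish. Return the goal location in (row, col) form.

>>> sense dir→north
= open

>>> push x→north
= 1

>>> move dir→north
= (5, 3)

>>> sense dir→north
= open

>>> push x→north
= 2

>>> move dir→north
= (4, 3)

>>> sense dir→north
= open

>>> push x→north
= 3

>>> move dir→north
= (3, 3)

>>> sense dir→north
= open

>>> push x→north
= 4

>>> move dir→north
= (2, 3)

>>> sense dir→north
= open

>>> push x→north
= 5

>>> move dir→north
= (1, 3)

>>> sense dir→north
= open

>>> push x→north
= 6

>>> move dir→north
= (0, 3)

>>> sense dir→east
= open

>>> push x→east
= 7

>>> move dir→east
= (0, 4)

>>> sense dir→east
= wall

>>> sense dir→south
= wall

>>> pop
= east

>>> move dir→west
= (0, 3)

>>> sense dir→west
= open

>>> push x→west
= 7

>>> move dir→west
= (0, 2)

>>> sense dir→west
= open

>>> push x→west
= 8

>>> move dir→west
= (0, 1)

>>> sense dir→west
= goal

>>> move dir→west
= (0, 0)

Answer: (0, 0)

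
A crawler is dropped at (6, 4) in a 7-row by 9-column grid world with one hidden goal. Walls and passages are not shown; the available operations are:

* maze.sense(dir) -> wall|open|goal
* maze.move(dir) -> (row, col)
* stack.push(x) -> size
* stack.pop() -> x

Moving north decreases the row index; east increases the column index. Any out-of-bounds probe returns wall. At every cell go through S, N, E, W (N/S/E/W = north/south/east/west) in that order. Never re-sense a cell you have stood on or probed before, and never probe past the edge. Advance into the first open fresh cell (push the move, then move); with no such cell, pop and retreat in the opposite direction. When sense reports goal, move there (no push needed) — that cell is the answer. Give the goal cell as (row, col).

! maze.sense(dir: north) : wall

! maze.sense(dir: east) : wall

! maze.sense(dir: west) : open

! stack.push(x: west) : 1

! maze.move(dir: west) : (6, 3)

! maze.sense(dir: north) : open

! stack.push(x: north) : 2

! maze.move(dir: north) : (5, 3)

! maze.sense(dir: north) : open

! stack.push(x: north) : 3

! maze.move(dir: north) : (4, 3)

! maze.sense(dir: north) : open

! stack.push(x: north) : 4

! maze.move(dir: north) : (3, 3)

! maze.sense(dir: north) : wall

! maze.sense(dir: east) : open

! stack.push(x: east) : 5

! maze.move(dir: east) : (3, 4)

! maze.sense(dir: south) : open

! stack.push(x: south) : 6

! maze.move(dir: south) : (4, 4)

! maze.sense(dir: east) : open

! stack.push(x: east) : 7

! maze.move(dir: east) : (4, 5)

! maze.sense(dir: south) : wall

! maze.sense(dir: north) : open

! stack.push(x: north) : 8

! maze.move(dir: north) : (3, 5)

! maze.sense(dir: north) : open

! stack.push(x: north) : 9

! maze.move(dir: north) : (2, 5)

! maze.sense(dir: north) : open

! stack.push(x: north) : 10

! maze.move(dir: north) : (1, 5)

! maze.sense(dir: north) : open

! stack.push(x: north) : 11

! maze.move(dir: north) : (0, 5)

! maze.sense(dir: east) : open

! stack.push(x: east) : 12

! maze.move(dir: east) : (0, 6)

! maze.sense(dir: south) : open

! stack.push(x: south) : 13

! maze.move(dir: south) : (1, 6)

! maze.sense(dir: south) : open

! stack.push(x: south) : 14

! maze.move(dir: south) : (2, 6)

! maze.sense(dir: south) : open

! stack.push(x: south) : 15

! maze.move(dir: south) : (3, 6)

! maze.sense(dir: south) : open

! stack.push(x: south) : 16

! maze.move(dir: south) : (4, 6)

! maze.sense(dir: south) : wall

! maze.sense(dir: east) : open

! stack.push(x: east) : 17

! maze.move(dir: east) : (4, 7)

! maze.sense(dir: south) : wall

! maze.sense(dir: north) : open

! stack.push(x: north) : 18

! maze.move(dir: north) : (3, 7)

! maze.sense(dir: north) : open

! stack.push(x: north) : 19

! maze.move(dir: north) : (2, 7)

! maze.sense(dir: north) : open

! stack.push(x: north) : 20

! maze.move(dir: north) : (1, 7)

! maze.sense(dir: north) : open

! stack.push(x: north) : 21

! maze.move(dir: north) : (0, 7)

! maze.sense(dir: east) : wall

! stack.pop() : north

! maze.move(dir: south) : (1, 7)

! maze.sense(dir: east) : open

! stack.push(x: east) : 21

! maze.move(dir: east) : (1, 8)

! maze.sense(dir: south) : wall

! stack.pop() : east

! maze.move(dir: west) : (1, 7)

! stack.pop() : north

! maze.move(dir: south) : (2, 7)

! stack.pop() : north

! maze.move(dir: south) : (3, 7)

! maze.sense(dir: east) : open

! stack.push(x: east) : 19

! maze.move(dir: east) : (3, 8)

! maze.sense(dir: south) : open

! stack.push(x: south) : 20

! maze.move(dir: south) : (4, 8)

! maze.sense(dir: south) : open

! stack.push(x: south) : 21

! maze.move(dir: south) : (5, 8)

! maze.sense(dir: south) : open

! stack.push(x: south) : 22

! maze.move(dir: south) : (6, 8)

! maze.sense(dir: west) : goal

! maze.move(dir: west) : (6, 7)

Answer: (6, 7)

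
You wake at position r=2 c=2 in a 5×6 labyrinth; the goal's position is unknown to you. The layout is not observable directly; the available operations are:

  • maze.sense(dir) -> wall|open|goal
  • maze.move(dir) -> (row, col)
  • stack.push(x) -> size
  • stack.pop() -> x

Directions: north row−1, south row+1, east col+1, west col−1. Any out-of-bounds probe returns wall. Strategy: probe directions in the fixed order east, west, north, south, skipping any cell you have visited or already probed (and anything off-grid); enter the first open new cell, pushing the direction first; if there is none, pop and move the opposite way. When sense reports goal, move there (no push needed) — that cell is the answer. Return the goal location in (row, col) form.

;; 1. sense(dir→east) => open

;; 2. push(x→east) => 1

;; 3. move(dir→east) => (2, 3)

;; 4. sense(dir→east) => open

;; 5. push(x→east) => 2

;; 6. move(dir→east) => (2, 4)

;; 7. sense(dir→east) => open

;; 8. push(x→east) => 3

;; 9. move(dir→east) => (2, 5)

;; 10. sense(dir→north) => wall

;; 11. sense(dir→south) => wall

;; 12. pop() => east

;; 13. move(dir→west) => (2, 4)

;; 14. sense(dir→north) => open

;; 15. push(x→north) => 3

;; 16. move(dir→north) => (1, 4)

;; 17. sense(dir→west) => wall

;; 18. sense(dir→north) => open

;; 19. push(x→north) => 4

;; 20. move(dir→north) => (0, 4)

;; 21. sense(dir→east) => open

;; 22. push(x→east) => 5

;; 23. move(dir→east) => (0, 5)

;; 24. pop() => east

;; 25. move(dir→west) => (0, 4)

;; 26. sense(dir→west) => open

;; 27. push(x→west) => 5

;; 28. move(dir→west) => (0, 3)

;; 29. sense(dir→west) => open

;; 30. push(x→west) => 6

;; 31. move(dir→west) => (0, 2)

;; 32. sense(dir→west) => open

;; 33. push(x→west) => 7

;; 34. move(dir→west) => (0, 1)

;; 35. sense(dir→west) => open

;; 36. push(x→west) => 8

;; 37. move(dir→west) => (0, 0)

;; 38. sense(dir→south) => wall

;; 39. pop() => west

;; 40. move(dir→east) => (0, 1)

;; 41. sense(dir→south) => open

;; 42. push(x→south) => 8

;; 43. move(dir→south) => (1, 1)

;; 44. sense(dir→east) => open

;; 45. push(x→east) => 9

;; 46. move(dir→east) => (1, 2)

;; 47. pop() => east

;; 48. move(dir→west) => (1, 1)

;; 49. sense(dir→south) => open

;; 50. push(x→south) => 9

;; 51. move(dir→south) => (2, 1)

;; 52. sense(dir→west) => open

;; 53. push(x→west) => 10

;; 54. move(dir→west) => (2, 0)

;; 55. sense(dir→south) => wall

;; 56. pop() => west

;; 57. move(dir→east) => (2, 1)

;; 58. sense(dir→south) => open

;; 59. push(x→south) => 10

;; 60. move(dir→south) => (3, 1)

;; 61. sense(dir→east) => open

;; 62. push(x→east) => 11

;; 63. move(dir→east) => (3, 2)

;; 64. sense(dir→east) => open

;; 65. push(x→east) => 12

;; 66. move(dir→east) => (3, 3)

;; 67. sense(dir→east) => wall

;; 68. sense(dir→south) => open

;; 69. push(x→south) => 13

;; 70. move(dir→south) => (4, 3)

;; 71. sense(dir→east) => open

;; 72. push(x→east) => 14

;; 73. move(dir→east) => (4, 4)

;; 74. sense(dir→east) => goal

;; 75. move(dir→east) => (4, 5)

Answer: (4, 5)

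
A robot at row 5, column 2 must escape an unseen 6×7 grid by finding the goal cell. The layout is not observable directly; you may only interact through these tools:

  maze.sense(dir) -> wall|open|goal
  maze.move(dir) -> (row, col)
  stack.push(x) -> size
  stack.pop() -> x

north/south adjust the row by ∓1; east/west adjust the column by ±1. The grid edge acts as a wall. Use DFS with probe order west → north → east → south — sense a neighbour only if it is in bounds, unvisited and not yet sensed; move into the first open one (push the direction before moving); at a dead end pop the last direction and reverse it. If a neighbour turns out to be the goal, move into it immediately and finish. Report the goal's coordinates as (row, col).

>> maze.sense(west)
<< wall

>> maze.sense(north)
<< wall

>> maze.sense(east)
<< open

>> stack.push(east)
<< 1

>> maze.move(east)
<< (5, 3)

>> maze.sense(north)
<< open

>> stack.push(north)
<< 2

>> maze.move(north)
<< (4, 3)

>> maze.sense(north)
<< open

>> stack.push(north)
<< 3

>> maze.move(north)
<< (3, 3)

>> maze.sense(west)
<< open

>> stack.push(west)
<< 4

>> maze.move(west)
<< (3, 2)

>> maze.sense(west)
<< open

>> stack.push(west)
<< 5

>> maze.move(west)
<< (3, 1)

>> maze.sense(west)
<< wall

>> maze.sense(north)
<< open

>> stack.push(north)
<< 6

>> maze.move(north)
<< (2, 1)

>> maze.sense(west)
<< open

>> stack.push(west)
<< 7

>> maze.move(west)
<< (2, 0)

>> maze.sense(north)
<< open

>> stack.push(north)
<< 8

>> maze.move(north)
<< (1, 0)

>> maze.sense(north)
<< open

>> stack.push(north)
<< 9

>> maze.move(north)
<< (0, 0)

>> maze.sense(east)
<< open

>> stack.push(east)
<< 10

>> maze.move(east)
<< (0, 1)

>> maze.sense(east)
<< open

>> stack.push(east)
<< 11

>> maze.move(east)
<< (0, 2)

>> maze.sense(east)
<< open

>> stack.push(east)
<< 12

>> maze.move(east)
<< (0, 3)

>> maze.sense(east)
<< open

>> stack.push(east)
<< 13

>> maze.move(east)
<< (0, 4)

>> maze.sense(east)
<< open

>> stack.push(east)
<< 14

>> maze.move(east)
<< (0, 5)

>> maze.sense(east)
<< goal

>> maze.move(east)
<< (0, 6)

Answer: (0, 6)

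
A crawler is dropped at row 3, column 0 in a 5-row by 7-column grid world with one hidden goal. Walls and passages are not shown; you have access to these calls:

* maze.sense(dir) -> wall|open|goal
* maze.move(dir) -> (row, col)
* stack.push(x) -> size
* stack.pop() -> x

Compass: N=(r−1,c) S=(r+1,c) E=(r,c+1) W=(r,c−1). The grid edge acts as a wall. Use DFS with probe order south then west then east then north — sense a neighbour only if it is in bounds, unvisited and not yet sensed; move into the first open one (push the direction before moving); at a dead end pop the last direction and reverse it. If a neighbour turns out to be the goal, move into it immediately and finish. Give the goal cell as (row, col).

→ maze.sense(dir: south)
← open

→ stack.push(x: south)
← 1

→ maze.move(dir: south)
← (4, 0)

→ maze.sense(dir: east)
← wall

→ stack.pop()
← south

→ maze.move(dir: north)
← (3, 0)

→ maze.sense(dir: east)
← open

→ stack.push(x: east)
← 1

→ maze.move(dir: east)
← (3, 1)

→ maze.sense(dir: east)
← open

→ stack.push(x: east)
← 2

→ maze.move(dir: east)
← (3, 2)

→ maze.sense(dir: south)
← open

→ stack.push(x: south)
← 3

→ maze.move(dir: south)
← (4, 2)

→ maze.sense(dir: east)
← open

→ stack.push(x: east)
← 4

→ maze.move(dir: east)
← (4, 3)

→ maze.sense(dir: east)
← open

→ stack.push(x: east)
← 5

→ maze.move(dir: east)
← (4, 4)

→ maze.sense(dir: east)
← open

→ stack.push(x: east)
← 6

→ maze.move(dir: east)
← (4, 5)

→ maze.sense(dir: east)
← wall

→ maze.sense(dir: north)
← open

→ stack.push(x: north)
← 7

→ maze.move(dir: north)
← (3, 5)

→ maze.sense(dir: west)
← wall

→ maze.sense(dir: east)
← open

→ stack.push(x: east)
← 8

→ maze.move(dir: east)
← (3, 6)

→ maze.sense(dir: north)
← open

→ stack.push(x: north)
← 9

→ maze.move(dir: north)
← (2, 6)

→ maze.sense(dir: west)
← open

→ stack.push(x: west)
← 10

→ maze.move(dir: west)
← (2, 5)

→ maze.sense(dir: west)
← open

→ stack.push(x: west)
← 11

→ maze.move(dir: west)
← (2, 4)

→ maze.sense(dir: west)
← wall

→ maze.sense(dir: north)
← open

→ stack.push(x: north)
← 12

→ maze.move(dir: north)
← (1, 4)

→ maze.sense(dir: west)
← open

→ stack.push(x: west)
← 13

→ maze.move(dir: west)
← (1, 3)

→ maze.sense(dir: west)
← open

→ stack.push(x: west)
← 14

→ maze.move(dir: west)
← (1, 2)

→ maze.sense(dir: south)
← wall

→ maze.sense(dir: west)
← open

→ stack.push(x: west)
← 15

→ maze.move(dir: west)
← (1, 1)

→ maze.sense(dir: south)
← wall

→ maze.sense(dir: west)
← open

→ stack.push(x: west)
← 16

→ maze.move(dir: west)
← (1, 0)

→ maze.sense(dir: south)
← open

→ stack.push(x: south)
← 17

→ maze.move(dir: south)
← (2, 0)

→ stack.pop()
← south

→ maze.move(dir: north)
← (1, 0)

→ maze.sense(dir: north)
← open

→ stack.push(x: north)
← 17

→ maze.move(dir: north)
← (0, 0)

→ maze.sense(dir: east)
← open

→ stack.push(x: east)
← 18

→ maze.move(dir: east)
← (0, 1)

→ maze.sense(dir: east)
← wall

→ stack.pop()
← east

→ maze.move(dir: west)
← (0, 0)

→ stack.pop()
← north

→ maze.move(dir: south)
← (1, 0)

→ stack.pop()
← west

→ maze.move(dir: east)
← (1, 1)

→ stack.pop()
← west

→ maze.move(dir: east)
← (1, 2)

→ stack.pop()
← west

→ maze.move(dir: east)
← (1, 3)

→ maze.sense(dir: north)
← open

→ stack.push(x: north)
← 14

→ maze.move(dir: north)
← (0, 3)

→ maze.sense(dir: east)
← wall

→ stack.pop()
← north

→ maze.move(dir: south)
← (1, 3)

→ stack.pop()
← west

→ maze.move(dir: east)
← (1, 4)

→ maze.sense(dir: east)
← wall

→ stack.pop()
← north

→ maze.move(dir: south)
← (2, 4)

→ stack.pop()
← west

→ maze.move(dir: east)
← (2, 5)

→ stack.pop()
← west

→ maze.move(dir: east)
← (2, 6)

→ maze.sense(dir: north)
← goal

→ maze.move(dir: north)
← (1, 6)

Answer: (1, 6)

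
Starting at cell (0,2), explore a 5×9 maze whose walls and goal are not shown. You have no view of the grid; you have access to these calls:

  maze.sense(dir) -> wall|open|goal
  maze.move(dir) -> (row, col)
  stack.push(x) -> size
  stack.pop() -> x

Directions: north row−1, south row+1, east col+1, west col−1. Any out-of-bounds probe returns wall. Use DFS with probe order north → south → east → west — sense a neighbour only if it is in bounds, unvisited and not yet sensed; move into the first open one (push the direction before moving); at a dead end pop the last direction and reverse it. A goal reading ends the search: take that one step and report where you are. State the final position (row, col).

·→ maze.sense(south)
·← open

·→ stack.push(south)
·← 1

·→ maze.move(south)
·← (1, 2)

·→ maze.sense(south)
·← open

·→ stack.push(south)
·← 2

·→ maze.move(south)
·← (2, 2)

·→ maze.sense(south)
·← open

·→ stack.push(south)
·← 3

·→ maze.move(south)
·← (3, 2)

·→ maze.sense(south)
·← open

·→ stack.push(south)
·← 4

·→ maze.move(south)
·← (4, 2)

·→ maze.sense(east)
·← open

·→ stack.push(east)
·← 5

·→ maze.move(east)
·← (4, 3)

·→ maze.sense(north)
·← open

·→ stack.push(north)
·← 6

·→ maze.move(north)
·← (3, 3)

·→ maze.sense(north)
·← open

·→ stack.push(north)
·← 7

·→ maze.move(north)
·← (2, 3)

·→ maze.sense(north)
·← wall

·→ maze.sense(east)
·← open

·→ stack.push(east)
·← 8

·→ maze.move(east)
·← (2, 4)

·→ maze.sense(north)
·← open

·→ stack.push(north)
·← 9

·→ maze.move(north)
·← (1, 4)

·→ maze.sense(north)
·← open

·→ stack.push(north)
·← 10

·→ maze.move(north)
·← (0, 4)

·→ maze.sense(east)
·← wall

·→ maze.sense(west)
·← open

·→ stack.push(west)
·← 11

·→ maze.move(west)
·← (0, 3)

·→ stack.pop()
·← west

·→ maze.move(east)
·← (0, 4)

·→ stack.pop()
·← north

·→ maze.move(south)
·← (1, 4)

·→ maze.sense(east)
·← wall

·→ stack.pop()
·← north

·→ maze.move(south)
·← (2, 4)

·→ maze.sense(south)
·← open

·→ stack.push(south)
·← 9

·→ maze.move(south)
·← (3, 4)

·→ maze.sense(south)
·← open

·→ stack.push(south)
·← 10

·→ maze.move(south)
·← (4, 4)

·→ maze.sense(east)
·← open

·→ stack.push(east)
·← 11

·→ maze.move(east)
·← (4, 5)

·→ maze.sense(north)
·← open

·→ stack.push(north)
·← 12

·→ maze.move(north)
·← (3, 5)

·→ maze.sense(north)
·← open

·→ stack.push(north)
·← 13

·→ maze.move(north)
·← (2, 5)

·→ maze.sense(east)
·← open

·→ stack.push(east)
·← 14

·→ maze.move(east)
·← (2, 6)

·→ maze.sense(north)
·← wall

·→ maze.sense(south)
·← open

·→ stack.push(south)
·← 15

·→ maze.move(south)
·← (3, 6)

·→ maze.sense(south)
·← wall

·→ maze.sense(east)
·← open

·→ stack.push(east)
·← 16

·→ maze.move(east)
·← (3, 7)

·→ maze.sense(north)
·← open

·→ stack.push(north)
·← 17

·→ maze.move(north)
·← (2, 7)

·→ maze.sense(north)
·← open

·→ stack.push(north)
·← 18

·→ maze.move(north)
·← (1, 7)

·→ maze.sense(north)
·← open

·→ stack.push(north)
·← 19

·→ maze.move(north)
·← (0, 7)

·→ maze.sense(east)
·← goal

·→ maze.move(east)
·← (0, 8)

Answer: (0, 8)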